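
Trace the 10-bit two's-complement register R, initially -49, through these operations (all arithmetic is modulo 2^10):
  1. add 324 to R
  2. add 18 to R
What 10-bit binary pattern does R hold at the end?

0100100101

Start: R = -49 = 1111001111.
R = -49 + 324 = 275 = 0100010011
R = 275 + 18 = 293 = 0100100101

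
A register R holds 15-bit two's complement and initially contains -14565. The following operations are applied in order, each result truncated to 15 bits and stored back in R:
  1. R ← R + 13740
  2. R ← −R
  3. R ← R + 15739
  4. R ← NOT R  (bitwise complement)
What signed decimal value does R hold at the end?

16203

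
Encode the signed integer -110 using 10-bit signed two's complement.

1110010010

|-110| = 110 = 0001101110 in 10 bits.
Invert the bits: 1110010001. Add 1: 1110010010.
Check: 1110010010 reads as 914 − 1024 = -110.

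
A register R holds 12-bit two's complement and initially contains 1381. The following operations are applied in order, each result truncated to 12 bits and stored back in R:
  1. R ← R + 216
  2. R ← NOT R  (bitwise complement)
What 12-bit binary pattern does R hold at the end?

Start: R = 1381 = 010101100101.
R = 1381 + 216 = 1597 = 011000111101
R = NOT 011000111101 = 100111000010 = -1598

100111000010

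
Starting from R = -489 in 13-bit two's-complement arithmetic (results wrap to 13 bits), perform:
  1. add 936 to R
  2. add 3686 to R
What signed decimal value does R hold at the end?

-4059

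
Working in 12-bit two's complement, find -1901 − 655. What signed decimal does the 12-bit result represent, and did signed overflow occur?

-1901 → 100010010011
655 → 001010001111
Subtract via negate-and-add: invert 001010001111 + 1 = 110101110001 (i.e. -655).
  100010010011
+ 110101110001
= 011000000100  (discard carry-out 1)
Result 011000000100: MSB = 0 → value 1540.
Both addends (after negating the subtrahend) are negative but the stored result is non-negative: signed overflow. The true value -1901 − 655 = -2556 lies outside [-2048, 2047].

1540; overflow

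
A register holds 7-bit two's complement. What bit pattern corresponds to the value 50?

0110010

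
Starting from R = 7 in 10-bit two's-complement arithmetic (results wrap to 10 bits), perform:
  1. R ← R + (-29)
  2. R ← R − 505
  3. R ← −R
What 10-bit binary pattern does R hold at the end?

1000001111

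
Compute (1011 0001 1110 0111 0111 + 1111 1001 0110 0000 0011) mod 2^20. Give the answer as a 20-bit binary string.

10101011010001111010

  10110001111001110111
+ 11111001011000000011
= 10101011010001111010  (discard carry-out 1)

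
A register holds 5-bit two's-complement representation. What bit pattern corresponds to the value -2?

|-2| = 2 = 00010 in 5 bits.
Invert the bits: 11101. Add 1: 11110.

11110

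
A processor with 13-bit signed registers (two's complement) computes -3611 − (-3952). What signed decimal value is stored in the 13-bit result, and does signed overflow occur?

-3611 → 1000111100101
-3952 → 1000010010000
Subtract via negate-and-add: invert 1000010010000 + 1 = 0111101110000 (i.e. 3952).
  1000111100101
+ 0111101110000
= 0000101010101  (discard carry-out 1)
Result 0000101010101: MSB = 0 → value 341.
Addends (after negating the subtrahend) have opposite signs, so signed overflow cannot occur.

341; no overflow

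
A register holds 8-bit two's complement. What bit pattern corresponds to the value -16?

|-16| = 16 = 00010000 in 8 bits.
Invert the bits: 11101111. Add 1: 11110000.
Check: 11110000 reads as 240 − 256 = -16.

11110000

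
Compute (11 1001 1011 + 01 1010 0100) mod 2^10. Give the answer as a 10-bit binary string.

0100111111

  1110011011
+ 0110100100
= 0100111111  (discard carry-out 1)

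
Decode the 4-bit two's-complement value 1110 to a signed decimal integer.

MSB is 1, so the value is negative.
Invert: 0001. Add 1: 0010 = 2. So the value is −2.

-2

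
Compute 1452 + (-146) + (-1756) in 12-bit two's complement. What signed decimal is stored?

-450

1452 + (-146) = 1306 (010100011010)
1306 + (-1756) = -450 (111000111110)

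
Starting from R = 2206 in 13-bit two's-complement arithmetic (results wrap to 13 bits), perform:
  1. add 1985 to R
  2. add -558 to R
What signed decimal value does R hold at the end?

Start: R = 2206 = 0100010011110.
R = 2206 + 1985 = 4191; wraps to -4001 = 1000001011111
R = -4001 + (-558) = -4559; wraps to 3633 = 0111000110001

3633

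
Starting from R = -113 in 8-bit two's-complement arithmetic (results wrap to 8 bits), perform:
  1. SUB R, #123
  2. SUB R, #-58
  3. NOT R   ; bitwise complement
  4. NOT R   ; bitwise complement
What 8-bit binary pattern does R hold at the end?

01001110

Start: R = -113 = 10001111.
R = -113 − 123 = -236; wraps to 20 = 00010100
R = 20 − (-58) = 78 = 01001110
R = NOT 01001110 = 10110001 = -79
R = NOT 10110001 = 01001110 = 78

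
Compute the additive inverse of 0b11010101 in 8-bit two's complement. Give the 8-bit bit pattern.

00101011

Invert: 00101010. Add 1: 00101011.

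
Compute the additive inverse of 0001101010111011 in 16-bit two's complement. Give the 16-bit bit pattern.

1110010101000101

Invert: 1110010101000100. Add 1: 1110010101000101.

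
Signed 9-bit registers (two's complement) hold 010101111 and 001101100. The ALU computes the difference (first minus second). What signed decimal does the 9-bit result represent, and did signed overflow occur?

67; no overflow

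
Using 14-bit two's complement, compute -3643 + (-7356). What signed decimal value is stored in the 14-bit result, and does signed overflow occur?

5385; overflow

-3643 → 11000111000101
-7356 → 10001101000100
  11000111000101
+ 10001101000100
= 01010100001001  (discard carry-out 1)
Result 01010100001001: MSB = 0 → value 5385.
Both addends are negative but the stored result is non-negative: signed overflow. The true value -3643 + (-7356) = -10999 lies outside [-8192, 8191].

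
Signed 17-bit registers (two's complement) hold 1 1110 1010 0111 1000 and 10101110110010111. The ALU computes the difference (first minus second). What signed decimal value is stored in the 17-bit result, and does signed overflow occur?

36065; no overflow

1 1110 1010 0111 1000 → 11110101001111000 = -5512 (signed)
10101110110010111 = -41577 (signed)
Subtract via negate-and-add: invert 10101110110010111 + 1 = 01010001001101001 (i.e. 41577).
  11110101001111000
+ 01010001001101001
= 01000110011100001  (discard carry-out 1)
Result 01000110011100001: MSB = 0 → value 36065.
Addends (after negating the subtrahend) have opposite signs, so signed overflow cannot occur.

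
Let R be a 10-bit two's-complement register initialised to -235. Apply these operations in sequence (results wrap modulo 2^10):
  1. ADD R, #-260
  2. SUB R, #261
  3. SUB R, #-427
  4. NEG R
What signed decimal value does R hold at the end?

329

Start: R = -235 = 1100010101.
R = -235 + (-260) = -495 = 1000010001
R = -495 − 261 = -756; wraps to 268 = 0100001100
R = 268 − (-427) = 695; wraps to -329 = 1010110111
R = −(-329) = 329 = 0101001001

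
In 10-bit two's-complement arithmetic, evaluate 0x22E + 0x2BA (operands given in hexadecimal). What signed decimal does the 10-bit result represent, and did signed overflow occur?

0x22E = 1000101110 = -466 (signed)
0x2BA = 1010111010 = -326 (signed)
  1000101110
+ 1010111010
= 0011101000  (discard carry-out 1)
Result 0011101000: MSB = 0 → value 232.
Both addends are negative but the stored result is non-negative: signed overflow. The true value -466 + (-326) = -792 lies outside [-512, 511].

232; overflow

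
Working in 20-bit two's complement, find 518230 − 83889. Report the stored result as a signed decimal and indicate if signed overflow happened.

518230 → 01111110100001010110
83889 → 00010100011110110001
Subtract via negate-and-add: invert 00010100011110110001 + 1 = 11101011100001001111 (i.e. -83889).
  01111110100001010110
+ 11101011100001001111
= 01101010000010100101  (discard carry-out 1)
Result 01101010000010100101: MSB = 0 → value 434341.
Addends (after negating the subtrahend) have opposite signs, so signed overflow cannot occur.

434341; no overflow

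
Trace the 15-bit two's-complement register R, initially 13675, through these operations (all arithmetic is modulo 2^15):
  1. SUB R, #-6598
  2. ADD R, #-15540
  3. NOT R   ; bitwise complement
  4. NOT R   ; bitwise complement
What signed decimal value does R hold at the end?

4733

Start: R = 13675 = 011010101101011.
R = 13675 − (-6598) = 20273; wraps to -12495 = 100111100110001
R = -12495 + (-15540) = -28035; wraps to 4733 = 001001001111101
R = NOT 001001001111101 = 110110110000010 = -4734
R = NOT 110110110000010 = 001001001111101 = 4733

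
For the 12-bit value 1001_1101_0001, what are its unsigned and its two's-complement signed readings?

unsigned = 2513, signed = -1583

Unsigned: 100111010001 = 2513.
Signed: MSB=1 → 2513 − 4096 = -1583.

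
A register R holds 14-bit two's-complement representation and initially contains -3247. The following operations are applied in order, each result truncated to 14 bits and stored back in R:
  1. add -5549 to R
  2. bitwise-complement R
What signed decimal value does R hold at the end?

Start: R = -3247 = 11001101010001.
R = -3247 + (-5549) = -8796; wraps to 7588 = 01110110100100
R = NOT 01110110100100 = 10001001011011 = -7589

-7589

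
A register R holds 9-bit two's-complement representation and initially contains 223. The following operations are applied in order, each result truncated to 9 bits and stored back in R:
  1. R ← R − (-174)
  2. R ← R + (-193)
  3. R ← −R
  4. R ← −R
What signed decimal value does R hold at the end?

204

Start: R = 223 = 011011111.
R = 223 − (-174) = 397; wraps to -115 = 110001101
R = -115 + (-193) = -308; wraps to 204 = 011001100
R = −(204) = -204 = 100110100
R = −(-204) = 204 = 011001100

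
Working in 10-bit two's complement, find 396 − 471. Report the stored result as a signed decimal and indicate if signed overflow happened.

-75; no overflow

396 → 0110001100
471 → 0111010111
Subtract via negate-and-add: invert 0111010111 + 1 = 1000101001 (i.e. -471).
  0110001100
+ 1000101001
= 1110110101
Result 1110110101: MSB = 1 → 949 − 1024 = -75.
Addends (after negating the subtrahend) have opposite signs, so signed overflow cannot occur.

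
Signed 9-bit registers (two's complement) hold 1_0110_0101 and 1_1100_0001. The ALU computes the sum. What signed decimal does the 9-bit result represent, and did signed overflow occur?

-218; no overflow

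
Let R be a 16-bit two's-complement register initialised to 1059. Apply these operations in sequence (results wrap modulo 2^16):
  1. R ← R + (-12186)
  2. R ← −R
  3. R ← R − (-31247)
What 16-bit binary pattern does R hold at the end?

1010010110000110

Start: R = 1059 = 0000010000100011.
R = 1059 + (-12186) = -11127 = 1101010010001001
R = −(-11127) = 11127 = 0010101101110111
R = 11127 − (-31247) = 42374; wraps to -23162 = 1010010110000110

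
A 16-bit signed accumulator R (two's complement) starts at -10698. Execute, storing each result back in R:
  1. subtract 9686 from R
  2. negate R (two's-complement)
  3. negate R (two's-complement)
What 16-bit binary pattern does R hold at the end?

Start: R = -10698 = 1101011000110110.
R = -10698 − 9686 = -20384 = 1011000001100000
R = −(-20384) = 20384 = 0100111110100000
R = −(20384) = -20384 = 1011000001100000

1011000001100000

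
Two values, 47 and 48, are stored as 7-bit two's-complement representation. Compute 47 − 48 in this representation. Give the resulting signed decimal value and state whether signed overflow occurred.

47 → 0101111
48 → 0110000
Subtract via negate-and-add: invert 0110000 + 1 = 1010000 (i.e. -48).
  0101111
+ 1010000
= 1111111
Result 1111111: MSB = 1 → 127 − 128 = -1.
Addends (after negating the subtrahend) have opposite signs, so signed overflow cannot occur.

-1; no overflow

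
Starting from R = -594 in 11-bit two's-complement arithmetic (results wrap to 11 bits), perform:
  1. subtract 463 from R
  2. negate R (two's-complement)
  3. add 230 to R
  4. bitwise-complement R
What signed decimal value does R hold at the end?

Start: R = -594 = 10110101110.
R = -594 − 463 = -1057; wraps to 991 = 01111011111
R = −(991) = -991 = 10000100001
R = -991 + 230 = -761 = 10100000111
R = NOT 10100000111 = 01011111000 = 760

760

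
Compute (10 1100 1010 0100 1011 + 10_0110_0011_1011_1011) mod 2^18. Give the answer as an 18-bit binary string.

  101100101001001011
+ 100110001110111011
= 010010111000000110  (discard carry-out 1)

010010111000000110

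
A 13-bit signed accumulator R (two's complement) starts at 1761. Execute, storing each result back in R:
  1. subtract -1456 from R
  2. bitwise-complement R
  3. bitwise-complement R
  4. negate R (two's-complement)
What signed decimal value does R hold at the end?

Start: R = 1761 = 0011011100001.
R = 1761 − (-1456) = 3217 = 0110010010001
R = NOT 0110010010001 = 1001101101110 = -3218
R = NOT 1001101101110 = 0110010010001 = 3217
R = −(3217) = -3217 = 1001101101111

-3217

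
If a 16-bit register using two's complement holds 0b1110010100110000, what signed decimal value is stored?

-6864

MSB is 1, so the value is negative.
Invert: 0001101011001111. Add 1: 0001101011010000 = 6864. So the value is −6864.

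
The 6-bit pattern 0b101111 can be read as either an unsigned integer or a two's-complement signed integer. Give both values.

Unsigned: 101111 = 47.
Signed: MSB=1 → 47 − 64 = -17.

unsigned = 47, signed = -17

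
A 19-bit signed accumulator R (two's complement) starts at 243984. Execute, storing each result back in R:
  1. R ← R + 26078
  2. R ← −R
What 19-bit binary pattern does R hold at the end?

Start: R = 243984 = 0111011100100010000.
R = 243984 + 26078 = 270062; wraps to -254226 = 1000001111011101110
R = −(-254226) = 254226 = 0111110000100010010

0111110000100010010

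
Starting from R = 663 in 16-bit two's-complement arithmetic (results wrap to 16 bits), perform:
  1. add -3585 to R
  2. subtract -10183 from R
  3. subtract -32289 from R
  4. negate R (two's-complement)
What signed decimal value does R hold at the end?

25986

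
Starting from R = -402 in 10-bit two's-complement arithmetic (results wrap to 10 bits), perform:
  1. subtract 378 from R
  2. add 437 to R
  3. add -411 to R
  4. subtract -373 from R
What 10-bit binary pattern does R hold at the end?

1010000011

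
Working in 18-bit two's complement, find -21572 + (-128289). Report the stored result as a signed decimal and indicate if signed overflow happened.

112283; overflow

-21572 → 111010101110111100
-128289 → 100000101011011111
  111010101110111100
+ 100000101011011111
= 011011011010011011  (discard carry-out 1)
Result 011011011010011011: MSB = 0 → value 112283.
Both addends are negative but the stored result is non-negative: signed overflow. The true value -21572 + (-128289) = -149861 lies outside [-131072, 131071].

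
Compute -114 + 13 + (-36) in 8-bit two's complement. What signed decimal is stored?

-114 + 13 = -101 (10011011)
-101 + (-36) = -137 → wraps to 119 (01110111)

119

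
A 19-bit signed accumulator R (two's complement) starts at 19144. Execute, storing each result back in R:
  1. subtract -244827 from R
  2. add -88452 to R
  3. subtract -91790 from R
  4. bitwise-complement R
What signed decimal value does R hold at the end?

Start: R = 19144 = 0000100101011001000.
R = 19144 − (-244827) = 263971; wraps to -260317 = 1000000011100100011
R = -260317 + (-88452) = -348769; wraps to 175519 = 0101010110110011111
R = 175519 − (-91790) = 267309; wraps to -256979 = 1000001010000101101
R = NOT 1000001010000101101 = 0111110101111010010 = 256978

256978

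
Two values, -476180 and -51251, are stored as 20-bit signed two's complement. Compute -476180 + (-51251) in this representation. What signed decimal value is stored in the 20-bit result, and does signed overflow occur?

-476180 → 10001011101111101100
-51251 → 11110011011111001101
  10001011101111101100
+ 11110011011111001101
= 01111111001110111001  (discard carry-out 1)
Result 01111111001110111001: MSB = 0 → value 521145.
Both addends are negative but the stored result is non-negative: signed overflow. The true value -476180 + (-51251) = -527431 lies outside [-524288, 524287].

521145; overflow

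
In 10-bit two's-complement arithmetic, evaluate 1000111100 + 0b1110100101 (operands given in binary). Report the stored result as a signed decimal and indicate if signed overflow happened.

1000111100 = -452 (signed)
0b1110100101 → 1110100101 = -91 (signed)
  1000111100
+ 1110100101
= 0111100001  (discard carry-out 1)
Result 0111100001: MSB = 0 → value 481.
Both addends are negative but the stored result is non-negative: signed overflow. The true value -452 + (-91) = -543 lies outside [-512, 511].

481; overflow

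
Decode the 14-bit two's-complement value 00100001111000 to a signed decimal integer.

2168

MSB is 0, so the value is non-negative: 00100001111000 = 2168.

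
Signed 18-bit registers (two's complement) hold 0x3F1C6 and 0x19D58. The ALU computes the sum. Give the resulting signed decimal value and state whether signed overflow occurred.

0x3F1C6 = 111111000111000110 = -3642 (signed)
0x19D58 = 011001110101011000 = 105816 (signed)
  111111000111000110
+ 011001110101011000
= 011000111100011110  (discard carry-out 1)
Result 011000111100011110: MSB = 0 → value 102174.
Addends have opposite signs, so signed overflow cannot occur.

102174; no overflow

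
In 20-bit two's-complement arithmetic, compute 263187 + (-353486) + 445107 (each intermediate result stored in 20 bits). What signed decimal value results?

263187 + (-353486) = -90299 (11101001111101000101)
-90299 + 445107 = 354808 (01010110100111111000)

354808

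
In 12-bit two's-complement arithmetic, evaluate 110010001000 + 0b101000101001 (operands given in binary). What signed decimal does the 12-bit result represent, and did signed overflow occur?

1713; overflow

110010001000 = -888 (signed)
0b101000101001 → 101000101001 = -1495 (signed)
  110010001000
+ 101000101001
= 011010110001  (discard carry-out 1)
Result 011010110001: MSB = 0 → value 1713.
Both addends are negative but the stored result is non-negative: signed overflow. The true value -888 + (-1495) = -2383 lies outside [-2048, 2047].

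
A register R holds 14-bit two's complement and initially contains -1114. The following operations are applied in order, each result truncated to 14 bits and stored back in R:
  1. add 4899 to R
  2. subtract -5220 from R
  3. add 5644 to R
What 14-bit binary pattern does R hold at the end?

11100100111001

Start: R = -1114 = 11101110100110.
R = -1114 + 4899 = 3785 = 00111011001001
R = 3785 − (-5220) = 9005; wraps to -7379 = 10001100101101
R = -7379 + 5644 = -1735 = 11100100111001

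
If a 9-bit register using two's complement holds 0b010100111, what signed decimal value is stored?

167

MSB is 0, so the value is non-negative: 010100111 = 167.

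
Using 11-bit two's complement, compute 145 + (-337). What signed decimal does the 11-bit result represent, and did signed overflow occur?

-192; no overflow

145 → 00010010001
-337 → 11010101111
  00010010001
+ 11010101111
= 11101000000
Result 11101000000: MSB = 1 → 1856 − 2048 = -192.
Addends have opposite signs, so signed overflow cannot occur.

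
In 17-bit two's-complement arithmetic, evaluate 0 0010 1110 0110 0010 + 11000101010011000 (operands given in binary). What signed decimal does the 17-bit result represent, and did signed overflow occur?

0 0010 1110 0110 0010 → 00010111001100010 = 11874 (signed)
11000101010011000 = -30056 (signed)
  00010111001100010
+ 11000101010011000
= 11011100011111010
Result 11011100011111010: MSB = 1 → 112890 − 131072 = -18182.
Addends have opposite signs, so signed overflow cannot occur.

-18182; no overflow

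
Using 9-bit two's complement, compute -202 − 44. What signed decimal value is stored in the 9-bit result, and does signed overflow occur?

-202 → 100110110
44 → 000101100
Subtract via negate-and-add: invert 000101100 + 1 = 111010100 (i.e. -44).
  100110110
+ 111010100
= 100001010  (discard carry-out 1)
Result 100001010: MSB = 1 → 266 − 512 = -246.
Both addends (after negating the subtrahend) are negative and so is the stored result: no signed overflow.

-246; no overflow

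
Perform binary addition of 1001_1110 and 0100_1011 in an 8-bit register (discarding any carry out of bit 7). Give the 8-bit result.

11101001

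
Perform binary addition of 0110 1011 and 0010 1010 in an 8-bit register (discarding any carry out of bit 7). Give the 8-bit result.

10010101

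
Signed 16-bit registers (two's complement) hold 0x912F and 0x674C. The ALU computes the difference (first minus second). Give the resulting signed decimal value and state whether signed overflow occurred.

10723; overflow

0x912F = 1001000100101111 = -28369 (signed)
0x674C = 0110011101001100 = 26444 (signed)
Subtract via negate-and-add: invert 0110011101001100 + 1 = 1001100010110100 (i.e. -26444).
  1001000100101111
+ 1001100010110100
= 0010100111100011  (discard carry-out 1)
Result 0010100111100011: MSB = 0 → value 10723.
Both addends (after negating the subtrahend) are negative but the stored result is non-negative: signed overflow. The true value -28369 − 26444 = -54813 lies outside [-32768, 32767].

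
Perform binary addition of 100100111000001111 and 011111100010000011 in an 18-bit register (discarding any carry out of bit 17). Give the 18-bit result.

  100100111000001111
+ 011111100010000011
= 000100011010010010  (discard carry-out 1)

000100011010010010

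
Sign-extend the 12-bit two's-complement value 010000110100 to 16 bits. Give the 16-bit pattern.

0000010000110100

MSB of 010000110100 is 0; replicate it into the new high bits.
0000|010000110100 → 0000010000110100 (still 1076).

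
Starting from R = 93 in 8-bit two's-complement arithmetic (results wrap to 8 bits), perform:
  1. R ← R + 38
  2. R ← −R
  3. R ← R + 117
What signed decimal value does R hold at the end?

-14

Start: R = 93 = 01011101.
R = 93 + 38 = 131; wraps to -125 = 10000011
R = −(-125) = 125 = 01111101
R = 125 + 117 = 242; wraps to -14 = 11110010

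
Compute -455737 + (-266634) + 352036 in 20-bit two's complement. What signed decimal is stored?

-370335

-455737 + (-266634) = -722371 → wraps to 326205 (01001111101000111101)
326205 + 352036 = 678241 → wraps to -370335 (10100101100101100001)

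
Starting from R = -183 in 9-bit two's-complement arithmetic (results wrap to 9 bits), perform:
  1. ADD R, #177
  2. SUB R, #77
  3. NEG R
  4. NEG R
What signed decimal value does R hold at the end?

-83

Start: R = -183 = 101001001.
R = -183 + 177 = -6 = 111111010
R = -6 − 77 = -83 = 110101101
R = −(-83) = 83 = 001010011
R = −(83) = -83 = 110101101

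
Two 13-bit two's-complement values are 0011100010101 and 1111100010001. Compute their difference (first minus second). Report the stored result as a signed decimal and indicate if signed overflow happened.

2052; no overflow

0011100010101 = 1813 (signed)
1111100010001 = -239 (signed)
Subtract via negate-and-add: invert 1111100010001 + 1 = 0000011101111 (i.e. 239).
  0011100010101
+ 0000011101111
= 0100000000100
Result 0100000000100: MSB = 0 → value 2052.
Both addends (after negating the subtrahend) are non-negative and so is the stored result: no signed overflow.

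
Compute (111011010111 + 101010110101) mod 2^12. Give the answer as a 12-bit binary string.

100110001100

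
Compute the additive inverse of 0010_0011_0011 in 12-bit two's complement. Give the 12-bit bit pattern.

110111001101

Invert: 110111001100. Add 1: 110111001101.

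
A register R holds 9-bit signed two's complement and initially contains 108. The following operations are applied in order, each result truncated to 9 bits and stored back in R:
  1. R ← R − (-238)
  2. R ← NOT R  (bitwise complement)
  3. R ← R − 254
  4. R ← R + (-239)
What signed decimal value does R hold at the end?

184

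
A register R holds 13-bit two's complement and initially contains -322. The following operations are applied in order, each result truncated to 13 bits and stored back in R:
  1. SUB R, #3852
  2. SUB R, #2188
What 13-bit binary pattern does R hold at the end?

0011100100110

Start: R = -322 = 1111010111110.
R = -322 − 3852 = -4174; wraps to 4018 = 0111110110010
R = 4018 − 2188 = 1830 = 0011100100110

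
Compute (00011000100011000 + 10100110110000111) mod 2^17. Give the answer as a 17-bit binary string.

10111111010011111

  00011000100011000
+ 10100110110000111
= 10111111010011111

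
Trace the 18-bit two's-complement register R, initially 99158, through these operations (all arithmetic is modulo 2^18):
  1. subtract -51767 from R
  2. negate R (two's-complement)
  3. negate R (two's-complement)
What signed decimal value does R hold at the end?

-111219

Start: R = 99158 = 011000001101010110.
R = 99158 − (-51767) = 150925; wraps to -111219 = 100100110110001101
R = −(-111219) = 111219 = 011011001001110011
R = −(111219) = -111219 = 100100110110001101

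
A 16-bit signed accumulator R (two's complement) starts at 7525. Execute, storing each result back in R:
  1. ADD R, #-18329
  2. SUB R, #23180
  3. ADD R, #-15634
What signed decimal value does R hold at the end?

15918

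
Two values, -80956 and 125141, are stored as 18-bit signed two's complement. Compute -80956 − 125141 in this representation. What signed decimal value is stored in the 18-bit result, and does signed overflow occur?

-80956 → 101100001111000100
125141 → 011110100011010101
Subtract via negate-and-add: invert 011110100011010101 + 1 = 100001011100101011 (i.e. -125141).
  101100001111000100
+ 100001011100101011
= 001101101011101111  (discard carry-out 1)
Result 001101101011101111: MSB = 0 → value 56047.
Both addends (after negating the subtrahend) are negative but the stored result is non-negative: signed overflow. The true value -80956 − 125141 = -206097 lies outside [-131072, 131071].

56047; overflow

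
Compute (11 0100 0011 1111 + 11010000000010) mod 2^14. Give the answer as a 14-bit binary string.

10100001000001

  11010000111111
+ 11010000000010
= 10100001000001  (discard carry-out 1)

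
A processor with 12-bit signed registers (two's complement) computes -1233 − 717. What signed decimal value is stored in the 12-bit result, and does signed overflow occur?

-1950; no overflow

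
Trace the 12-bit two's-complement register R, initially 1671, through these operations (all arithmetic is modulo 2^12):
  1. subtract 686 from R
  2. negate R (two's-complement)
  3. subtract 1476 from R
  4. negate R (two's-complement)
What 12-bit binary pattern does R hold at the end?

100110011101

Start: R = 1671 = 011010000111.
R = 1671 − 686 = 985 = 001111011001
R = −(985) = -985 = 110000100111
R = -985 − 1476 = -2461; wraps to 1635 = 011001100011
R = −(1635) = -1635 = 100110011101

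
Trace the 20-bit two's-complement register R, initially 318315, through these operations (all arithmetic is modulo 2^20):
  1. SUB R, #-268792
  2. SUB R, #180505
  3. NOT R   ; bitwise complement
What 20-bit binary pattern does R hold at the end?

Start: R = 318315 = 01001101101101101011.
R = 318315 − (-268792) = 587107; wraps to -461469 = 10001111010101100011
R = -461469 − 180505 = -641974; wraps to 406602 = 01100011010001001010
R = NOT 01100011010001001010 = 10011100101110110101 = -406603

10011100101110110101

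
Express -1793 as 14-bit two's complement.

|-1793| = 1793 = 00011100000001 in 14 bits.
Invert the bits: 11100011111110. Add 1: 11100011111111.

11100011111111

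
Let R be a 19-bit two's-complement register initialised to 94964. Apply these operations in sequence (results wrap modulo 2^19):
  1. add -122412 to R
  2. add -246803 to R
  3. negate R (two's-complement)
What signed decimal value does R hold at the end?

-250037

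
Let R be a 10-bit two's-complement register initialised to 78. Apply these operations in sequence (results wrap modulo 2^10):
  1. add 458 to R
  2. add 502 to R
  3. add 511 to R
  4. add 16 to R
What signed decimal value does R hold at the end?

-483

Start: R = 78 = 0001001110.
R = 78 + 458 = 536; wraps to -488 = 1000011000
R = -488 + 502 = 14 = 0000001110
R = 14 + 511 = 525; wraps to -499 = 1000001101
R = -499 + 16 = -483 = 1000011101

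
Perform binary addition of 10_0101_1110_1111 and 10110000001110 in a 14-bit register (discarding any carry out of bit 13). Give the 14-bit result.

01000111111101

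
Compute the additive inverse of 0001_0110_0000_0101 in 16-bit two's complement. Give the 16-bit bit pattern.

1110100111111011

Invert: 1110100111111010. Add 1: 1110100111111011.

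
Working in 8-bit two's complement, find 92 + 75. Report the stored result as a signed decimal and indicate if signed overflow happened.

-89; overflow

92 → 01011100
75 → 01001011
  01011100
+ 01001011
= 10100111
Result 10100111: MSB = 1 → 167 − 256 = -89.
Both addends are non-negative but the stored result is negative: signed overflow. The true value 92 + 75 = 167 lies outside [-128, 127].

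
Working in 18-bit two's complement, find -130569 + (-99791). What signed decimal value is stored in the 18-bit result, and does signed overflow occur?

31784; overflow

-130569 → 100000000111110111
-99791 → 100111101000110001
  100000000111110111
+ 100111101000110001
= 000111110000101000  (discard carry-out 1)
Result 000111110000101000: MSB = 0 → value 31784.
Both addends are negative but the stored result is non-negative: signed overflow. The true value -130569 + (-99791) = -230360 lies outside [-131072, 131071].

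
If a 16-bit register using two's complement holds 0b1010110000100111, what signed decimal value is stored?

MSB is 1, so the value is negative.
Invert: 0101001111011000. Add 1: 0101001111011001 = 21465. So the value is −21465.

-21465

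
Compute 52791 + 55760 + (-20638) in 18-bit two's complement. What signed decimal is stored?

52791 + 55760 = 108551 (011010100000000111)
108551 + (-20638) = 87913 (010101011101101001)

87913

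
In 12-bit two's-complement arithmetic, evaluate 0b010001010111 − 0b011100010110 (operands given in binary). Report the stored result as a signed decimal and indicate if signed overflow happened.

-703; no overflow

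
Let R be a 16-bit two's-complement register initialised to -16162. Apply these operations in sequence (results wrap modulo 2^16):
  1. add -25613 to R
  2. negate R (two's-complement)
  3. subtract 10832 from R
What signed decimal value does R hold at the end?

30943

Start: R = -16162 = 1100000011011110.
R = -16162 + (-25613) = -41775; wraps to 23761 = 0101110011010001
R = −(23761) = -23761 = 1010001100101111
R = -23761 − 10832 = -34593; wraps to 30943 = 0111100011011111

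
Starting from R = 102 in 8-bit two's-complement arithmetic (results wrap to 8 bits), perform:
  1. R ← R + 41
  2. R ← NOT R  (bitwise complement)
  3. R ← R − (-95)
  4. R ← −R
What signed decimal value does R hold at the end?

49

Start: R = 102 = 01100110.
R = 102 + 41 = 143; wraps to -113 = 10001111
R = NOT 10001111 = 01110000 = 112
R = 112 − (-95) = 207; wraps to -49 = 11001111
R = −(-49) = 49 = 00110001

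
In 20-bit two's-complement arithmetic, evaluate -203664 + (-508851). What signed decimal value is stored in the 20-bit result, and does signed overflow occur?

336061; overflow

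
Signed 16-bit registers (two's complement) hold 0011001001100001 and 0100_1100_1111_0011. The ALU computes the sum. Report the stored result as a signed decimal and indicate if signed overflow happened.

32596; no overflow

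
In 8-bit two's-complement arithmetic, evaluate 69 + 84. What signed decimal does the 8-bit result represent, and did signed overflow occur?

-103; overflow

69 → 01000101
84 → 01010100
  01000101
+ 01010100
= 10011001
Result 10011001: MSB = 1 → 153 − 256 = -103.
Both addends are non-negative but the stored result is negative: signed overflow. The true value 69 + 84 = 153 lies outside [-128, 127].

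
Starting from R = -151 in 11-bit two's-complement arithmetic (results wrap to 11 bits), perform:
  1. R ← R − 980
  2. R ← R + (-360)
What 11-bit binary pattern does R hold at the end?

01000101101

Start: R = -151 = 11101101001.
R = -151 − 980 = -1131; wraps to 917 = 01110010101
R = 917 + (-360) = 557 = 01000101101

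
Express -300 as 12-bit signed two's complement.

111011010100

|-300| = 300 = 000100101100 in 12 bits.
Invert the bits: 111011010011. Add 1: 111011010100.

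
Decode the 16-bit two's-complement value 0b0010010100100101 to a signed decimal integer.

9509

MSB is 0, so the value is non-negative: 0010010100100101 = 9509.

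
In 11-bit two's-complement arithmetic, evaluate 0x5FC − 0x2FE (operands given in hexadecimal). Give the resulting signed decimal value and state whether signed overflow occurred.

766; overflow

0x5FC = 10111111100 = -516 (signed)
0x2FE = 01011111110 = 766 (signed)
Subtract via negate-and-add: invert 01011111110 + 1 = 10100000010 (i.e. -766).
  10111111100
+ 10100000010
= 01011111110  (discard carry-out 1)
Result 01011111110: MSB = 0 → value 766.
Both addends (after negating the subtrahend) are negative but the stored result is non-negative: signed overflow. The true value -516 − 766 = -1282 lies outside [-1024, 1023].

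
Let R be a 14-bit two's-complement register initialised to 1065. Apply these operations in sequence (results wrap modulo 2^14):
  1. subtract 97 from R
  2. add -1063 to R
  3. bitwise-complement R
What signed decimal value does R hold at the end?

Start: R = 1065 = 00010000101001.
R = 1065 − 97 = 968 = 00001111001000
R = 968 + (-1063) = -95 = 11111110100001
R = NOT 11111110100001 = 00000001011110 = 94

94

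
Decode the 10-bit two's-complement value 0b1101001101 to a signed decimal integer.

-179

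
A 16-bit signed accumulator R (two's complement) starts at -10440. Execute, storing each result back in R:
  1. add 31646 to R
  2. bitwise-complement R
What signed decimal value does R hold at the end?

-21207

Start: R = -10440 = 1101011100111000.
R = -10440 + 31646 = 21206 = 0101001011010110
R = NOT 0101001011010110 = 1010110100101001 = -21207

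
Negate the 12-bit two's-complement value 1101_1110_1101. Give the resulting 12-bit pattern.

001000010011

Invert: 001000010010. Add 1: 001000010011.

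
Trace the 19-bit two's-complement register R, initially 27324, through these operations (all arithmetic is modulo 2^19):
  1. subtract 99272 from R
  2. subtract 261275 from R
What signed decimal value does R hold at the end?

Start: R = 27324 = 0000110101010111100.
R = 27324 − 99272 = -71948 = 1101110011011110100
R = -71948 − 261275 = -333223; wraps to 191065 = 0101110101001011001

191065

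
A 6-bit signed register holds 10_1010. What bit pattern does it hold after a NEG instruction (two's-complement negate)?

010110

Invert: 010101. Add 1: 010110.
Check: 101010 = -22, 010110 = 22.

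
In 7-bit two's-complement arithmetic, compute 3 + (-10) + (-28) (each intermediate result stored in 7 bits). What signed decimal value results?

-35

3 + (-10) = -7 (1111001)
-7 + (-28) = -35 (1011101)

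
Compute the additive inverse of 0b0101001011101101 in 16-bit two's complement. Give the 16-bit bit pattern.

Invert: 1010110100010010. Add 1: 1010110100010011.
Check: 0101001011101101 = 21229, 1010110100010011 = -21229.

1010110100010011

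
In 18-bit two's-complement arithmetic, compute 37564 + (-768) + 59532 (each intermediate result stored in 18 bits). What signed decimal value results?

37564 + (-768) = 36796 (001000111110111100)
36796 + 59532 = 96328 (010111100001001000)

96328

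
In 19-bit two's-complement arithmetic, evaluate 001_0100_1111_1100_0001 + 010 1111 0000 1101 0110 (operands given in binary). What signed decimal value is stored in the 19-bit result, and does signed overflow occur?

-245609; overflow

001_0100_1111_1100_0001 → 0010100111111000001 = 85953 (signed)
010 1111 0000 1101 0110 → 0101111000011010110 = 192726 (signed)
  0010100111111000001
+ 0101111000011010110
= 1000100000010010111
Result 1000100000010010111: MSB = 1 → 278679 − 524288 = -245609.
Both addends are non-negative but the stored result is negative: signed overflow. The true value 85953 + 192726 = 278679 lies outside [-262144, 262143].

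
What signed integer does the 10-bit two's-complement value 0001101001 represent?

MSB is 0, so the value is non-negative: 0001101001 = 105.

105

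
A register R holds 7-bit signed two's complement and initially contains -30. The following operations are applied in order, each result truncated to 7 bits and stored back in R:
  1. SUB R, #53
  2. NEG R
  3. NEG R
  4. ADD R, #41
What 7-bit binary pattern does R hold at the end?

1010110

Start: R = -30 = 1100010.
R = -30 − 53 = -83; wraps to 45 = 0101101
R = −(45) = -45 = 1010011
R = −(-45) = 45 = 0101101
R = 45 + 41 = 86; wraps to -42 = 1010110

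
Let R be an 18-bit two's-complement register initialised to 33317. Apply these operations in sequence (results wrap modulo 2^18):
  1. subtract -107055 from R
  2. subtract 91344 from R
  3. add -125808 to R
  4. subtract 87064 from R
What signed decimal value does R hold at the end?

98300

Start: R = 33317 = 001000001000100101.
R = 33317 − (-107055) = 140372; wraps to -121772 = 100010010001010100
R = -121772 − 91344 = -213116; wraps to 49028 = 001011111110000100
R = 49028 + (-125808) = -76780 = 101101010000010100
R = -76780 − 87064 = -163844; wraps to 98300 = 010111111111111100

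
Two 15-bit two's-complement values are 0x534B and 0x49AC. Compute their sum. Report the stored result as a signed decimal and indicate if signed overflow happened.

7415; overflow

0x534B = 101001101001011 = -11445 (signed)
0x49AC = 100100110101100 = -13908 (signed)
  101001101001011
+ 100100110101100
= 001110011110111  (discard carry-out 1)
Result 001110011110111: MSB = 0 → value 7415.
Both addends are negative but the stored result is non-negative: signed overflow. The true value -11445 + (-13908) = -25353 lies outside [-16384, 16383].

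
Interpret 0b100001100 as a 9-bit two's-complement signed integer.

-244

MSB is 1, so the value is negative.
Unsigned reading: 268. Subtract 2^9 = 512: 268 − 512 = -244.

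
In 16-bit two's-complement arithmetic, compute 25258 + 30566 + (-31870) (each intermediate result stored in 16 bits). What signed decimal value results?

23954

25258 + 30566 = 55824 → wraps to -9712 (1101101000010000)
-9712 + (-31870) = -41582 → wraps to 23954 (0101110110010010)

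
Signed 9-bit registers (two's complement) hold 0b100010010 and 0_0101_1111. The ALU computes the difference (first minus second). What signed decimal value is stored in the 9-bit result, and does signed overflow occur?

0b100010010 → 100010010 = -238 (signed)
0_0101_1111 → 001011111 = 95 (signed)
Subtract via negate-and-add: invert 001011111 + 1 = 110100001 (i.e. -95).
  100010010
+ 110100001
= 010110011  (discard carry-out 1)
Result 010110011: MSB = 0 → value 179.
Both addends (after negating the subtrahend) are negative but the stored result is non-negative: signed overflow. The true value -238 − 95 = -333 lies outside [-256, 255].

179; overflow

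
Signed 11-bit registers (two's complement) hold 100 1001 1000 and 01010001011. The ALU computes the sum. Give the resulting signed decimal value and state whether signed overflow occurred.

-221; no overflow

100 1001 1000 → 10010011000 = -872 (signed)
01010001011 = 651 (signed)
  10010011000
+ 01010001011
= 11100100011
Result 11100100011: MSB = 1 → 1827 − 2048 = -221.
Addends have opposite signs, so signed overflow cannot occur.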